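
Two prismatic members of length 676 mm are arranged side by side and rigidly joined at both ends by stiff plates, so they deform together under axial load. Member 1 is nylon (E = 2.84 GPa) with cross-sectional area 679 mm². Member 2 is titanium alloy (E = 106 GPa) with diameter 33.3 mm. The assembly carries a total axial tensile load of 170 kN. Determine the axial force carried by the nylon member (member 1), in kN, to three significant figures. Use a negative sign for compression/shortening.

3.48 kN

A_2 = 870.9 mm².
Equal strain + equilibrium ⇒ each member carries load in proportion to AE: A₁E₁ = 1928000 N, A₂E₂ = 92320000 N, ΣAE = 94250000 N.
F₁ = P·A₁E₁/ΣAE = 170000·1928000/94250000 = 3478 N.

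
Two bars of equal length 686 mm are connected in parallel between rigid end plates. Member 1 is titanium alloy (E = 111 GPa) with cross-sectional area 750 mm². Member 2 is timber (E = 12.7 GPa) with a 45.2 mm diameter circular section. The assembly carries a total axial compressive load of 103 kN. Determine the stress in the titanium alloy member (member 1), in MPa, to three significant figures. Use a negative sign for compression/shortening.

-110 MPa

A_2 = 1605 mm².
Equal strain + equilibrium ⇒ each member carries load in proportion to AE: A₁E₁ = 83250000 N, A₂E₂ = 20380000 N, ΣAE = 103600000 N.
σ₁ = P·E₁/ΣAE = -103000·111000/103600000 = -110.3 MPa.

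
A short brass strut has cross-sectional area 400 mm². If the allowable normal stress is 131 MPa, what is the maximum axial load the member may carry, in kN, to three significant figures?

P_max = σ_allow · A = 131 · 400 = 52400 N = 52.4 kN.

52.4 kN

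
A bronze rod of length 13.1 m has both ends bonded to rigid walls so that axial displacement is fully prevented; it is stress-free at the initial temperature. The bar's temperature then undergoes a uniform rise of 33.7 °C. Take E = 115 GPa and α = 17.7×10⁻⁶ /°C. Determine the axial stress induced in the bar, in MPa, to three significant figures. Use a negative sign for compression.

-68.6 MPa

Free thermal expansion αLΔT = 17.7e-6 · 13100 · 33.7 = 7.814 mm.
The walls impose strain ε = −(7.814)/13100 = -5.9649e-04; σ = Eε = 115000 · -5.9649e-04 = -68.6 MPa.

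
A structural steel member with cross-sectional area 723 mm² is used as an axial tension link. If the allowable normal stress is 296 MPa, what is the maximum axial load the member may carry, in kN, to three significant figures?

P_max = σ_allow · A = 296 · 723 = 214000 N = 214 kN.

214 kN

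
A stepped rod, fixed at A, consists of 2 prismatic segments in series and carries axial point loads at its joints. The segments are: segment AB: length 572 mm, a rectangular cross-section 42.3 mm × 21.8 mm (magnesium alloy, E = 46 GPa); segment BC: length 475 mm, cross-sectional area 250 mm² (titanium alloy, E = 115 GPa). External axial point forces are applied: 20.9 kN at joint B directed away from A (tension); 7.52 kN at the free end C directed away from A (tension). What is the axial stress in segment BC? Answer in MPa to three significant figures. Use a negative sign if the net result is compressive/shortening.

30.1 MPa

Internal axial forces (sectioning from the free end, tension +): N_BC = 7.52 kN, N_AB = 28.42 kN.
σ_BC = N_BC/A_BC = 7520/250 = 30.08 MPa.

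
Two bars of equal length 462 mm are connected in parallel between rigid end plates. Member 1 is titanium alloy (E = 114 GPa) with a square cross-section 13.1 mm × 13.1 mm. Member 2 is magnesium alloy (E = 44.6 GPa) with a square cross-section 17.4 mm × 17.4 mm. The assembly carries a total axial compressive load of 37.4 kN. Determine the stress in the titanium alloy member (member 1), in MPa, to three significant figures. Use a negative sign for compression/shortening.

-129 MPa

A_1 = 171.6 mm².
A_2 = 302.8 mm².
Equal strain + equilibrium ⇒ each member carries load in proportion to AE: A₁E₁ = 19560000 N, A₂E₂ = 13500000 N, ΣAE = 33070000 N.
σ₁ = P·E₁/ΣAE = -37400·114000/33070000 = -128.9 MPa.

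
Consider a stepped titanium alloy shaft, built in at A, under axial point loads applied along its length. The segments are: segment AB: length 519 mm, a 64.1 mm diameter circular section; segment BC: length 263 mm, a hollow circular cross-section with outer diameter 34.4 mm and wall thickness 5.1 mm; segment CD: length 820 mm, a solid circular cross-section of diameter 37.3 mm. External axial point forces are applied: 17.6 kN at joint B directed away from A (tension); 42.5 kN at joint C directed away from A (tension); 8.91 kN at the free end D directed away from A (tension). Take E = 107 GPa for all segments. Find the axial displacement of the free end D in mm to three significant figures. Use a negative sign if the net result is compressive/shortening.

Internal axial forces (sectioning from the free end, tension +): N_CD = 8.91 kN, N_BC = 51.41 kN, N_AB = 69.01 kN.
A_AB = 3227 mm².
A_BC = 469.4 mm².
A_CD = 1093 mm².
δ_AB = 69010·519/(3227·107000) = 0.1037 mm
δ_BC = 51410·263/(469.4·107000) = 0.2692 mm
δ_CD = 8910·820/(1093·107000) = 0.06249 mm
δ = Σδ_i = 0.4354 mm.

0.435 mm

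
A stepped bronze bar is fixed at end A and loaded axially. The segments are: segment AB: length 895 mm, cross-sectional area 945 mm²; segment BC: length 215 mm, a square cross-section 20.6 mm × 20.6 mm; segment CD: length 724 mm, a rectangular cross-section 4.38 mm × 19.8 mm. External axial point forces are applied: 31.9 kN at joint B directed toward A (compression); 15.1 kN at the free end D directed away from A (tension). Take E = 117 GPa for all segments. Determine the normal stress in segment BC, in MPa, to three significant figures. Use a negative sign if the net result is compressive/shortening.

35.6 MPa

Internal axial forces (sectioning from the free end, tension +): N_CD = 15.1 kN, N_BC = 15.1 kN, N_AB = -16.8 kN.
A_BC = 424.4 mm².
σ_BC = N_BC/A_BC = 15100/424.4 = 35.58 MPa.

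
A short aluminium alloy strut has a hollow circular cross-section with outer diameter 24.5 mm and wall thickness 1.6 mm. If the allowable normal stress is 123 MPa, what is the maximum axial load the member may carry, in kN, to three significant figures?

14.2 kN

A = 115.1 mm².
P_max = σ_allow · A = 123 · 115.1 = 14160 N = 14.16 kN.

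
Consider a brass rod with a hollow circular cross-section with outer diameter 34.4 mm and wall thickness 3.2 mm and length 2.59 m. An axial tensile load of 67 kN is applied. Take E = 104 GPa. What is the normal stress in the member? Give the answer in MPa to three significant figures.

A = 313.7 mm².
σ = N/A = 67000/313.7 = 213.6 MPa.

214 MPa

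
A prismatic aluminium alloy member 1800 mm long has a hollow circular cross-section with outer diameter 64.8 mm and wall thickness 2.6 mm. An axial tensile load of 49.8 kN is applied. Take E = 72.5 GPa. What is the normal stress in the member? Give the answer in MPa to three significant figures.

98.0 MPa

A = 508.1 mm².
σ = N/A = 49800/508.1 = 98.02 MPa.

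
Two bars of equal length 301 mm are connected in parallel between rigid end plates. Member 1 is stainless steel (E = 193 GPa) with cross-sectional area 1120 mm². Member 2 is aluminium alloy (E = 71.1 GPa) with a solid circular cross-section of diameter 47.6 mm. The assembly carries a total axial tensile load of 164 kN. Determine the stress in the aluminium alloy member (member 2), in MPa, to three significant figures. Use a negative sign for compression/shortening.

A_2 = 1780 mm².
Equal strain + equilibrium ⇒ each member carries load in proportion to AE: A₁E₁ = 216200000 N, A₂E₂ = 126500000 N, ΣAE = 342700000 N.
σ₂ = P·E₂/ΣAE = 164000·71100/342700000 = 34.03 MPa.

34.0 MPa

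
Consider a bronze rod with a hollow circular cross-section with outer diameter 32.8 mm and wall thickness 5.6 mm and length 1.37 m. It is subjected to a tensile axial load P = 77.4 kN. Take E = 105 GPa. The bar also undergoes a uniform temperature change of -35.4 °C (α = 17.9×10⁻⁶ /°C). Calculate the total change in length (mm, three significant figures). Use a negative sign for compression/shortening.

1.24 mm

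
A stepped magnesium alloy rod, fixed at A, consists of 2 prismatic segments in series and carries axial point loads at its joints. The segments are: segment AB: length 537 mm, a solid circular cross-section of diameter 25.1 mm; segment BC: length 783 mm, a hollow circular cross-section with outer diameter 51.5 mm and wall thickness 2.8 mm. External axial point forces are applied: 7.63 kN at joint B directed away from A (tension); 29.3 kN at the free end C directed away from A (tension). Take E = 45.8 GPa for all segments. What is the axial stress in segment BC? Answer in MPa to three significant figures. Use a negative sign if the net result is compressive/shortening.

Internal axial forces (sectioning from the free end, tension +): N_BC = 29.3 kN, N_AB = 36.93 kN.
A_BC = 428.4 mm².
σ_BC = N_BC/A_BC = 29300/428.4 = 68.4 MPa.

68.4 MPa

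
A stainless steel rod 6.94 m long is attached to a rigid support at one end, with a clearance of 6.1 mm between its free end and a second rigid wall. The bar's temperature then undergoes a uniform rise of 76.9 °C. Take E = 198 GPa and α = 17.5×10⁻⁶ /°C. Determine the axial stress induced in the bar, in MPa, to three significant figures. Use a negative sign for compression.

Free thermal expansion αLΔT = 17.5e-6 · 6940 · 76.9 = 9.34 mm.
The walls engage after the gap closes; constrained expansion = 9.34 − 6.1 = 3.24 mm.
The walls impose strain ε = −(3.24)/6940 = -4.6679e-04; σ = Eε = 198000 · -4.6679e-04 = -92.42 MPa.

-92.4 MPa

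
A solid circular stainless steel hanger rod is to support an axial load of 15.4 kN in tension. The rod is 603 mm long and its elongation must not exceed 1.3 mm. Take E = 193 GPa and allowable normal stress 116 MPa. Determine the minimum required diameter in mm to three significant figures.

13.0 mm

Required area A ≥ P/σ_allow = 15400/116 = 132.8 mm².
For a solid circular section, d ≥ √(4A/π) = 13 mm.
Elongation limit: A ≥ PL/(Eδ_allow) = 15400·603/(193000·1.3) = 37.01 mm² ⇒ d ≥ 6.865 mm.
The stress limit governs.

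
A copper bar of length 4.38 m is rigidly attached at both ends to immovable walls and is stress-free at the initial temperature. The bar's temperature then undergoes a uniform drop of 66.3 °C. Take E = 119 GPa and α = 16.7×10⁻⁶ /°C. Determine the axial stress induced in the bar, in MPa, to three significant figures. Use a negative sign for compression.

Free thermal expansion αLΔT = 16.7e-6 · 4380 · -66.3 = -4.85 mm.
The walls impose strain ε = −(-4.85)/4380 = 1.1072e-03; σ = Eε = 119000 · 1.1072e-03 = 131.8 MPa.

132 MPa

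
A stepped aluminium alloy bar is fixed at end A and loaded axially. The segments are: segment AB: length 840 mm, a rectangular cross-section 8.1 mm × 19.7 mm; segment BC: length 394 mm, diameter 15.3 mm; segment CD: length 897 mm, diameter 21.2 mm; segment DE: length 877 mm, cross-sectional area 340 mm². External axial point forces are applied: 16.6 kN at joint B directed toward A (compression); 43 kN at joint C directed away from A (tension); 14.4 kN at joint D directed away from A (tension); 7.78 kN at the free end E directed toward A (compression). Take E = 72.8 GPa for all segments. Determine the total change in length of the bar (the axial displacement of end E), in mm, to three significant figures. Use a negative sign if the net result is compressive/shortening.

Internal axial forces (sectioning from the free end, tension +): N_DE = -7.78 kN, N_CD = 6.62 kN, N_BC = 49.62 kN, N_AB = 33.02 kN.
A_AB = 159.6 mm².
A_BC = 183.9 mm².
A_CD = 353 mm².
δ_AB = 33020·840/(159.6·72800) = 2.388 mm
δ_BC = 49620·394/(183.9·72800) = 1.461 mm
δ_CD = 6620·897/(353·72800) = 0.2311 mm
δ_DE = -7780·877/(340·72800) = -0.2757 mm
δ = Σδ_i = 3.804 mm.

3.80 mm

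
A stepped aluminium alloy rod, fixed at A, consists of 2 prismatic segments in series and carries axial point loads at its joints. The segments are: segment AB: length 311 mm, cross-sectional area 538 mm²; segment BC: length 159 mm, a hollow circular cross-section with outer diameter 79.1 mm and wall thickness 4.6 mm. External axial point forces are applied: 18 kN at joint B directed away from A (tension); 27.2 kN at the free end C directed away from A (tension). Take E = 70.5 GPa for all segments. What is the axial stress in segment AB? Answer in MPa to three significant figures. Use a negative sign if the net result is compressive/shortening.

Internal axial forces (sectioning from the free end, tension +): N_BC = 27.2 kN, N_AB = 45.2 kN.
σ_AB = N_AB/A_AB = 45200/538 = 84.01 MPa.

84.0 MPa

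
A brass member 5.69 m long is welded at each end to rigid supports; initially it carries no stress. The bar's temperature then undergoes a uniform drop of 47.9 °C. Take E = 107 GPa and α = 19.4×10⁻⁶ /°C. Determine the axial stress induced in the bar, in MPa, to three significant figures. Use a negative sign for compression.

Free thermal expansion αLΔT = 19.4e-6 · 5690 · -47.9 = -5.287 mm.
The walls impose strain ε = −(-5.287)/5690 = 9.2926e-04; σ = Eε = 107000 · 9.2926e-04 = 99.43 MPa.

99.4 MPa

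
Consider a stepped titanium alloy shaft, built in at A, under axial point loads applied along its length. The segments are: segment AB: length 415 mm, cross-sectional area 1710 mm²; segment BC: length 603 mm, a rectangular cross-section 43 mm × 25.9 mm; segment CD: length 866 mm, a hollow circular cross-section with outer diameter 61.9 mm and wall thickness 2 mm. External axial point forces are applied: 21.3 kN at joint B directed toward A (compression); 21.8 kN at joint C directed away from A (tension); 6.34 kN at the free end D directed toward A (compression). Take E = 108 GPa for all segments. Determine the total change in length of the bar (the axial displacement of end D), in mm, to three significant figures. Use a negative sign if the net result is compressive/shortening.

-0.0707 mm

Internal axial forces (sectioning from the free end, tension +): N_CD = -6.34 kN, N_BC = 15.46 kN, N_AB = -5.84 kN.
A_BC = 1114 mm².
A_CD = 376.4 mm².
δ_AB = -5840·415/(1710·108000) = -0.01312 mm
δ_BC = 15460·603/(1114·108000) = 0.07751 mm
δ_CD = -6340·866/(376.4·108000) = -0.1351 mm
δ = Σδ_i = -0.07069 mm.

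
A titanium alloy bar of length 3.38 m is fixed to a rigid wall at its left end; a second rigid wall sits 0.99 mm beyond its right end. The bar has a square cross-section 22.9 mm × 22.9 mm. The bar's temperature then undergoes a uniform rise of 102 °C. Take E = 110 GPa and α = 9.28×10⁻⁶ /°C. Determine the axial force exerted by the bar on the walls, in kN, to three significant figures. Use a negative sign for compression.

-37.7 kN

Free thermal expansion αLΔT = 9.28e-6 · 3380 · 102 = 3.199 mm.
The walls engage after the gap closes; constrained expansion = 3.199 − 0.99 = 2.209 mm.
The walls impose strain ε = −(2.209)/3380 = -6.5366e-04; σ = Eε = 110000 · -6.5366e-04 = -71.9 MPa.
Wall reaction R = σ·A = -71.9·524.4 = -37710 N = -37.71 kN.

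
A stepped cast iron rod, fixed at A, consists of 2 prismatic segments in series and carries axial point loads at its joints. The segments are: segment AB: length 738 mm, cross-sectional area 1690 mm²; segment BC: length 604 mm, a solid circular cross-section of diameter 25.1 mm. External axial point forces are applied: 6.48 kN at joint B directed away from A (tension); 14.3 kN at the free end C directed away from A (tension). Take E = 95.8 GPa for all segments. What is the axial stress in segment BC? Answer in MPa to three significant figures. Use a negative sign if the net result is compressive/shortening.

Internal axial forces (sectioning from the free end, tension +): N_BC = 14.3 kN, N_AB = 20.78 kN.
A_BC = 494.8 mm².
σ_BC = N_BC/A_BC = 14300/494.8 = 28.9 MPa.

28.9 MPa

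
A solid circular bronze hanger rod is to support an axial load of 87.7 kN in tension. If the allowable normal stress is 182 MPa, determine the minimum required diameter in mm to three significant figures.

24.8 mm

Required area A ≥ P/σ_allow = 87700/182 = 481.9 mm².
For a solid circular section, d ≥ √(4A/π) = 24.77 mm.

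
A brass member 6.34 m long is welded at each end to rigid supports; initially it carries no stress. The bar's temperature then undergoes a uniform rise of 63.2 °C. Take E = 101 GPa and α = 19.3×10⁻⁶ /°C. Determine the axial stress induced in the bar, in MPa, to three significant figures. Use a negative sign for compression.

-123 MPa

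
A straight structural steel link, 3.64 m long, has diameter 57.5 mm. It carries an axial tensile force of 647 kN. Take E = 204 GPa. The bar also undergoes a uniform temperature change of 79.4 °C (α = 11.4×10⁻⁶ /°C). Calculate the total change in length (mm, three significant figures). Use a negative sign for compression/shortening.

A = 2597 mm².
δ_mech = NL/(AE) = 647000·3640/(2597·204000) = 4.446 mm.
δ_thermal = αLΔT = 11.4e-6·3640·79.4 = 3.295 mm.
δ = δ_mech + δ_thermal = 7.741 mm.

7.74 mm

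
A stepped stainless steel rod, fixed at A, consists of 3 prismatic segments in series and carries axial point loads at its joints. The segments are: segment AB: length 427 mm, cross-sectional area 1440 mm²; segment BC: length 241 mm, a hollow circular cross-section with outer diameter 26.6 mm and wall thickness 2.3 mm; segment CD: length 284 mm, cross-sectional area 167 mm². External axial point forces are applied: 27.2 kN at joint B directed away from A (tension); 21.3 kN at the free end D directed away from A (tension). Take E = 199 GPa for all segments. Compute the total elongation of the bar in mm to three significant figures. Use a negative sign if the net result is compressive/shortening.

Internal axial forces (sectioning from the free end, tension +): N_CD = 21.3 kN, N_BC = 21.3 kN, N_AB = 48.5 kN.
A_BC = 175.6 mm².
δ_AB = 48500·427/(1440·199000) = 0.07227 mm
δ_BC = 21300·241/(175.6·199000) = 0.1469 mm
δ_CD = 21300·284/(167·199000) = 0.182 mm
δ = Σδ_i = 0.4012 mm.

0.401 mm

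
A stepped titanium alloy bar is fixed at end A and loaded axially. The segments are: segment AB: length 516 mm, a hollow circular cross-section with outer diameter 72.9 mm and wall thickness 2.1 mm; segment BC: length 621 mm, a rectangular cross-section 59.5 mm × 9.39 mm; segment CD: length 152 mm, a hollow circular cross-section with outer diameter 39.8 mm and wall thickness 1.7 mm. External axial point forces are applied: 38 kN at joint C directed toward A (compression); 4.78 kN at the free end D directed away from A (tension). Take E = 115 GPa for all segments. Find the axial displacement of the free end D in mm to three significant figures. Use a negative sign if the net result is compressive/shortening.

-0.609 mm

Internal axial forces (sectioning from the free end, tension +): N_CD = 4.78 kN, N_BC = -33.22 kN, N_AB = -33.22 kN.
A_AB = 467.1 mm².
A_BC = 558.7 mm².
A_CD = 203.5 mm².
δ_AB = -33220·516/(467.1·115000) = -0.3191 mm
δ_BC = -33220·621/(558.7·115000) = -0.3211 mm
δ_CD = 4780·152/(203.5·115000) = 0.03105 mm
δ = Σδ_i = -0.6091 mm.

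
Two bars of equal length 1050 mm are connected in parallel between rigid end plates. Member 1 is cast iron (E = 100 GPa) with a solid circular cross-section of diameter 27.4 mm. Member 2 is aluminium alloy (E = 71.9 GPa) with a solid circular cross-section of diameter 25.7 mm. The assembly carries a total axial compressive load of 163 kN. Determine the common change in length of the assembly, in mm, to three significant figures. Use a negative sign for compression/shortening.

-1.78 mm

A_1 = 589.6 mm².
A_2 = 518.7 mm².
Equal strain + equilibrium ⇒ each member carries load in proportion to AE: A₁E₁ = 58960000 N, A₂E₂ = 37300000 N, ΣAE = 96260000 N.
δ = PL/ΣAE = -163000·1050/96260000 = -1.778 mm.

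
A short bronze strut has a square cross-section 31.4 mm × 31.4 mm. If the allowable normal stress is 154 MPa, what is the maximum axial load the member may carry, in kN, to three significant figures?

152 kN

A = 986 mm².
P_max = σ_allow · A = 154 · 986 = 151800 N = 151.8 kN.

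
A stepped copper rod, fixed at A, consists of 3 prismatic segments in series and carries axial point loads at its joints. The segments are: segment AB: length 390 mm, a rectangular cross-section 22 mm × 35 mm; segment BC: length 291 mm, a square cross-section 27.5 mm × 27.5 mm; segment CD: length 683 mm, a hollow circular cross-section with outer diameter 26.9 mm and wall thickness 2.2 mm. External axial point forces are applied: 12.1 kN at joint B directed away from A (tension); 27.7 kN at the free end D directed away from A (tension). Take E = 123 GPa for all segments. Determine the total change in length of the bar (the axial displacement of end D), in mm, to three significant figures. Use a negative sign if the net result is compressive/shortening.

1.15 mm

Internal axial forces (sectioning from the free end, tension +): N_CD = 27.7 kN, N_BC = 27.7 kN, N_AB = 39.8 kN.
A_AB = 770 mm².
A_BC = 756.2 mm².
A_CD = 170.7 mm².
δ_AB = 39800·390/(770·123000) = 0.1639 mm
δ_BC = 27700·291/(756.2·123000) = 0.08666 mm
δ_CD = 27700·683/(170.7·123000) = 0.901 mm
δ = Σδ_i = 1.152 mm.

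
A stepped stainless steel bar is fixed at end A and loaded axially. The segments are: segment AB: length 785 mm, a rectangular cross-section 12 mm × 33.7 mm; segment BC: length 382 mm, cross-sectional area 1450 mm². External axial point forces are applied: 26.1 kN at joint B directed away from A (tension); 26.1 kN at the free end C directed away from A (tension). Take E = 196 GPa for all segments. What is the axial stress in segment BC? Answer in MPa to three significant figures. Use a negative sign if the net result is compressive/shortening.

18.0 MPa

Internal axial forces (sectioning from the free end, tension +): N_BC = 26.1 kN, N_AB = 52.2 kN.
σ_BC = N_BC/A_BC = 26100/1450 = 18 MPa.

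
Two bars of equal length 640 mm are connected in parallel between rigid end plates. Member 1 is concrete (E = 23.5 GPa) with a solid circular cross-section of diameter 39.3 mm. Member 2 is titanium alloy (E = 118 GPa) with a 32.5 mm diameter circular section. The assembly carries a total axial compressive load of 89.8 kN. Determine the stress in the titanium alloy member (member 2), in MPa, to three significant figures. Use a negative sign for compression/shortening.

-83.8 MPa

A_1 = 1213 mm².
A_2 = 829.6 mm².
Equal strain + equilibrium ⇒ each member carries load in proportion to AE: A₁E₁ = 28510000 N, A₂E₂ = 97890000 N, ΣAE = 126400000 N.
σ₂ = P·E₂/ΣAE = -89800·118000/126400000 = -83.83 MPa.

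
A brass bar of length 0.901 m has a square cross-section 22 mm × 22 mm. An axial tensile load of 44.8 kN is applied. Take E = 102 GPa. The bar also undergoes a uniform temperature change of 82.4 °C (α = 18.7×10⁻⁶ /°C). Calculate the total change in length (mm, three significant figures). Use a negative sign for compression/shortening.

A = 484 mm².
δ_mech = NL/(AE) = 44800·901/(484·102000) = 0.8176 mm.
δ_thermal = αLΔT = 18.7e-6·901·82.4 = 1.388 mm.
δ = δ_mech + δ_thermal = 2.206 mm.

2.21 mm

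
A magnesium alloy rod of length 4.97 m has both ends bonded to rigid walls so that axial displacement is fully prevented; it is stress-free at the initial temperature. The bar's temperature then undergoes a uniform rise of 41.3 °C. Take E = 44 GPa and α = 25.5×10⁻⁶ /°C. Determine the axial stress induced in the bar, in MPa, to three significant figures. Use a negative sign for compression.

Free thermal expansion αLΔT = 25.5e-6 · 4970 · 41.3 = 5.234 mm.
The walls impose strain ε = −(5.234)/4970 = -1.0531e-03; σ = Eε = 44000 · -1.0531e-03 = -46.34 MPa.

-46.3 MPa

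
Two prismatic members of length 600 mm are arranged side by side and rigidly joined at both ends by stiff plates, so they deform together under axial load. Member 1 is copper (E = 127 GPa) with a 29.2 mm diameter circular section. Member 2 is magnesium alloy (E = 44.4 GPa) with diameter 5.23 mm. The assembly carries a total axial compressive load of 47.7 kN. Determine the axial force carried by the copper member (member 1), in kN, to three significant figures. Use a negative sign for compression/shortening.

-47.2 kN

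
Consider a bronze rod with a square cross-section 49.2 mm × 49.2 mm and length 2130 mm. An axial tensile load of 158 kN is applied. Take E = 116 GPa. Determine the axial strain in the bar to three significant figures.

5.63e-04

A = 2421 mm².
σ = N/A = 65.27 MPa; ε = σ/E = 65.27/116000 = 5.627e-04.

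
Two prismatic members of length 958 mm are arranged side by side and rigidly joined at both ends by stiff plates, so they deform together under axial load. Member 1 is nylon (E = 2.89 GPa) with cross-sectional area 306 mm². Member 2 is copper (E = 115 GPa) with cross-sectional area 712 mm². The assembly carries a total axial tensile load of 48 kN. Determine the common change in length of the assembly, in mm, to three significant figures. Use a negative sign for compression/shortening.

0.556 mm

Equal strain + equilibrium ⇒ each member carries load in proportion to AE: A₁E₁ = 884300 N, A₂E₂ = 81880000 N, ΣAE = 82760000 N.
δ = PL/ΣAE = 48000·958/82760000 = 0.5556 mm.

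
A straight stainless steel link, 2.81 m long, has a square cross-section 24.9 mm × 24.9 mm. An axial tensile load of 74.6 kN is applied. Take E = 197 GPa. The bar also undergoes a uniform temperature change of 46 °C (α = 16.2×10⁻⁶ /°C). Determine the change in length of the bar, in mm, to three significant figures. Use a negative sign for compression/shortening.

3.81 mm

A = 620 mm².
δ_mech = NL/(AE) = 74600·2810/(620·197000) = 1.716 mm.
δ_thermal = αLΔT = 16.2e-6·2810·46 = 2.094 mm.
δ = δ_mech + δ_thermal = 3.81 mm.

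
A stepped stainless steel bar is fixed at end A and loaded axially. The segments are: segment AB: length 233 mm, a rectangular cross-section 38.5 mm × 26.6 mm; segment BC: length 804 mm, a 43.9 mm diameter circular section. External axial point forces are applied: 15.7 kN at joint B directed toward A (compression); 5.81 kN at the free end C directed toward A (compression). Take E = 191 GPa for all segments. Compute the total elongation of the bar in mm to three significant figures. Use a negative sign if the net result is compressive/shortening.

-0.0418 mm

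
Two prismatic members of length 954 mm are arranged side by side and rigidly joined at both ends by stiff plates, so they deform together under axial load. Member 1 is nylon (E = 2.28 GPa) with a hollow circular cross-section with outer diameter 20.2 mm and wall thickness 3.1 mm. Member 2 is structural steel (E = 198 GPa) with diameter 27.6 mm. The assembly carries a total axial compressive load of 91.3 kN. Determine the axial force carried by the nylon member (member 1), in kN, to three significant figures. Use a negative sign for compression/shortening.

-0.292 kN

A_1 = 166.5 mm².
A_2 = 598.3 mm².
Equal strain + equilibrium ⇒ each member carries load in proportion to AE: A₁E₁ = 379700 N, A₂E₂ = 118500000 N, ΣAE = 118800000 N.
F₁ = P·A₁E₁/ΣAE = -91300·379700/118800000 = -291.7 N.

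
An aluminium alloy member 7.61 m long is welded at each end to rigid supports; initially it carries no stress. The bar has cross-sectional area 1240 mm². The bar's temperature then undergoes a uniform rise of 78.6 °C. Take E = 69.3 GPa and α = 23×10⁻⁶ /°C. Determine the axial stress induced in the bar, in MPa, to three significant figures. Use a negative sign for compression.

Free thermal expansion αLΔT = 23e-6 · 7610 · 78.6 = 13.76 mm.
The walls impose strain ε = −(13.76)/7610 = -1.8078e-03; σ = Eε = 69300 · -1.8078e-03 = -125.3 MPa.

-125 MPa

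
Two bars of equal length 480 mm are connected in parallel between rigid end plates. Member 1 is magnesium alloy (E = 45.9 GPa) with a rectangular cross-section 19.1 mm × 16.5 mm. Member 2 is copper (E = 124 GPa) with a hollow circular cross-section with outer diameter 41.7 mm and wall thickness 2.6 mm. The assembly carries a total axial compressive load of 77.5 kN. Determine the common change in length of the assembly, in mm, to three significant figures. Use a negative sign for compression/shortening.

-0.688 mm

A_1 = 315.2 mm².
A_2 = 319.4 mm².
Equal strain + equilibrium ⇒ each member carries load in proportion to AE: A₁E₁ = 14470000 N, A₂E₂ = 39600000 N, ΣAE = 54070000 N.
δ = PL/ΣAE = -77500·480/54070000 = -0.688 mm.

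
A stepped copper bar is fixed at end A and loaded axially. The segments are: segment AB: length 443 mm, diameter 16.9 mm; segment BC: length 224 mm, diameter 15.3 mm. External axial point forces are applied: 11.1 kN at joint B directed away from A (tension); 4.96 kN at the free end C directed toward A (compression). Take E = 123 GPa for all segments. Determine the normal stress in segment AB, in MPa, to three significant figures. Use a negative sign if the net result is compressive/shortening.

27.4 MPa

Internal axial forces (sectioning from the free end, tension +): N_BC = -4.96 kN, N_AB = 6.14 kN.
A_AB = 224.3 mm².
σ_AB = N_AB/A_AB = 6140/224.3 = 27.37 MPa.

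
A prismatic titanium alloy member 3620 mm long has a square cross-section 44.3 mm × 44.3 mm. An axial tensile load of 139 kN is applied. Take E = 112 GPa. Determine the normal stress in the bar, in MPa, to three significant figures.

70.8 MPa

A = 1962 mm².
σ = N/A = 139000/1962 = 70.83 MPa.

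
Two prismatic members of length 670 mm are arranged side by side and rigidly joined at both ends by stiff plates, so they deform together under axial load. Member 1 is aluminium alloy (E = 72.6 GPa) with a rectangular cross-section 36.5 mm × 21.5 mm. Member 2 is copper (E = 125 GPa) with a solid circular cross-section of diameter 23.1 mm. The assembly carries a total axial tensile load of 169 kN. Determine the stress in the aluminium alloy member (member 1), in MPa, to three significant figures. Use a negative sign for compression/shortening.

112 MPa

A_1 = 784.8 mm².
A_2 = 419.1 mm².
Equal strain + equilibrium ⇒ each member carries load in proportion to AE: A₁E₁ = 56970000 N, A₂E₂ = 52390000 N, ΣAE = 109400000 N.
σ₁ = P·E₁/ΣAE = 169000·72600/109400000 = 112.2 MPa.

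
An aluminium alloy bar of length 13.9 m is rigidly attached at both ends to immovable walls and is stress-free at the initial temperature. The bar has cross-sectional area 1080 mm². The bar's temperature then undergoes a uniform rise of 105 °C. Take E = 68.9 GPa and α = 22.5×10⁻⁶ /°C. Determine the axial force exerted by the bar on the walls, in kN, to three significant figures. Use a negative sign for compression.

Free thermal expansion αLΔT = 22.5e-6 · 13900 · 105 = 32.84 mm.
The walls impose strain ε = −(32.84)/13900 = -2.3625e-03; σ = Eε = 68900 · -2.3625e-03 = -162.8 MPa.
Wall reaction R = σ·A = -162.8·1080 = -175800 N = -175.8 kN.

-176 kN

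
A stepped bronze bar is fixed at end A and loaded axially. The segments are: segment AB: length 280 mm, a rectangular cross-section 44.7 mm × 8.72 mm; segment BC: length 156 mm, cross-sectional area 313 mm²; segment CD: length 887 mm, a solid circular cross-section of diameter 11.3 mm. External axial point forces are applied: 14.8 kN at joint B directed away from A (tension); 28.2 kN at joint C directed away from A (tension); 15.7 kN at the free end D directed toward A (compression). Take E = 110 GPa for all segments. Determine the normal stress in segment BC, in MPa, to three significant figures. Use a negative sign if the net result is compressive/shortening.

Internal axial forces (sectioning from the free end, tension +): N_CD = -15.7 kN, N_BC = 12.5 kN, N_AB = 27.3 kN.
σ_BC = N_BC/A_BC = 12500/313 = 39.94 MPa.

39.9 MPa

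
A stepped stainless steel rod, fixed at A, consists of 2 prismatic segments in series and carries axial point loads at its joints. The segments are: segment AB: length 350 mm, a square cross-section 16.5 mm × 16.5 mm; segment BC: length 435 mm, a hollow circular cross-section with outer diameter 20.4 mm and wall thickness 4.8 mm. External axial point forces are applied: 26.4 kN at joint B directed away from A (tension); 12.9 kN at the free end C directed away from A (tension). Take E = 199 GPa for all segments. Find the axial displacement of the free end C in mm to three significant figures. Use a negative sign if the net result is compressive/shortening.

Internal axial forces (sectioning from the free end, tension +): N_BC = 12.9 kN, N_AB = 39.3 kN.
A_AB = 272.2 mm².
A_BC = 235.2 mm².
δ_AB = 39300·350/(272.2·199000) = 0.2539 mm
δ_BC = 12900·435/(235.2·199000) = 0.1199 mm
δ = Σδ_i = 0.3738 mm.

0.374 mm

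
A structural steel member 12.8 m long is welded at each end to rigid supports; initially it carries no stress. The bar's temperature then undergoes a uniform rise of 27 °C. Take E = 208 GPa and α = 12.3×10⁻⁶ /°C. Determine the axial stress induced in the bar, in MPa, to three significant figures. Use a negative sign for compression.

-69.1 MPa

Free thermal expansion αLΔT = 12.3e-6 · 12800 · 27 = 4.251 mm.
The walls impose strain ε = −(4.251)/12800 = -3.3210e-04; σ = Eε = 208000 · -3.3210e-04 = -69.08 MPa.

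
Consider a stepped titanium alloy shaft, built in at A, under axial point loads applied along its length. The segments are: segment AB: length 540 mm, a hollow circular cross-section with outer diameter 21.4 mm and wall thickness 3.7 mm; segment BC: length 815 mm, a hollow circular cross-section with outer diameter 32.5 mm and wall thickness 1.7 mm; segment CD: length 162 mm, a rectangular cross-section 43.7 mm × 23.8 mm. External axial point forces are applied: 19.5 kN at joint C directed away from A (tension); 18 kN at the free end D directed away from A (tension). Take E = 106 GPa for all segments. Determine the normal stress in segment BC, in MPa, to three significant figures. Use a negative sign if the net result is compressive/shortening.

Internal axial forces (sectioning from the free end, tension +): N_CD = 18 kN, N_BC = 37.5 kN, N_AB = 37.5 kN.
A_BC = 164.5 mm².
σ_BC = N_BC/A_BC = 37500/164.5 = 228 MPa.

228 MPa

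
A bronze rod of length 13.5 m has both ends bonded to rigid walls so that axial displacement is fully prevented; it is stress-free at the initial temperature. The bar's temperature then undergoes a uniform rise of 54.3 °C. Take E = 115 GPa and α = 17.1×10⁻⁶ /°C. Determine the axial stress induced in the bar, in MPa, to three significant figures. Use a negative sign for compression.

-107 MPa

Free thermal expansion αLΔT = 17.1e-6 · 13500 · 54.3 = 12.54 mm.
The walls impose strain ε = −(12.54)/13500 = -9.2853e-04; σ = Eε = 115000 · -9.2853e-04 = -106.8 MPa.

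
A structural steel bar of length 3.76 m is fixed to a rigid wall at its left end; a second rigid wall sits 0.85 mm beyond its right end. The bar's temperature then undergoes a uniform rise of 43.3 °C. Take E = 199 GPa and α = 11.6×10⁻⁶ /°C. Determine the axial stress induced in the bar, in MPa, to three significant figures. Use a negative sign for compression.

-55.0 MPa

Free thermal expansion αLΔT = 11.6e-6 · 3760 · 43.3 = 1.889 mm.
The walls engage after the gap closes; constrained expansion = 1.889 − 0.85 = 1.039 mm.
The walls impose strain ε = −(1.039)/3760 = -2.7622e-04; σ = Eε = 199000 · -2.7622e-04 = -54.97 MPa.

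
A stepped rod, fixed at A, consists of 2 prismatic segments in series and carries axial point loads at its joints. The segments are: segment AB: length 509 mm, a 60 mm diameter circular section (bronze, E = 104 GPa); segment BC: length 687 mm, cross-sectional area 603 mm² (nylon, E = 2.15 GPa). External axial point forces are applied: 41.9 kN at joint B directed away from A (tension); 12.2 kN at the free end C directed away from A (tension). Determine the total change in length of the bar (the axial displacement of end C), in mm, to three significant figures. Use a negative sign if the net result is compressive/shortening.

6.56 mm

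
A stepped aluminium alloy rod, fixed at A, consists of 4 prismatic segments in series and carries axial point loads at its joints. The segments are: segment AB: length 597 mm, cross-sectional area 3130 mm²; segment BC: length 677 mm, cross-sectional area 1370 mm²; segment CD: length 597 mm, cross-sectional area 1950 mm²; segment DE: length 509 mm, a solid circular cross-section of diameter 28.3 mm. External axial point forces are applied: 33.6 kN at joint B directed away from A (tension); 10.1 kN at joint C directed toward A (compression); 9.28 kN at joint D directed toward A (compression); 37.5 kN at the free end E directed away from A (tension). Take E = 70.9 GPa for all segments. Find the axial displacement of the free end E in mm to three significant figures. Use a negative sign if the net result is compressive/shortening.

Internal axial forces (sectioning from the free end, tension +): N_DE = 37.5 kN, N_CD = 28.22 kN, N_BC = 18.12 kN, N_AB = 51.72 kN.
A_DE = 629 mm².
δ_AB = 51720·597/(3130·70900) = 0.1391 mm
δ_BC = 18120·677/(1370·70900) = 0.1263 mm
δ_CD = 28220·597/(1950·70900) = 0.1219 mm
δ_DE = 37500·509/(629·70900) = 0.428 mm
δ = Σδ_i = 0.8153 mm.

0.815 mm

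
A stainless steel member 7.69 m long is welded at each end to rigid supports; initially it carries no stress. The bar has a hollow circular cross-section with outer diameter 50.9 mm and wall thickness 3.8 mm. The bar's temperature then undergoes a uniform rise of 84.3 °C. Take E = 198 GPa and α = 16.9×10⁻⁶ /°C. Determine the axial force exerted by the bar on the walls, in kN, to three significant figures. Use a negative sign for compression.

-159 kN

Free thermal expansion αLΔT = 16.9e-6 · 7690 · 84.3 = 10.96 mm.
The walls impose strain ε = −(10.96)/7690 = -1.4247e-03; σ = Eε = 198000 · -1.4247e-03 = -282.1 MPa.
Wall reaction R = σ·A = -282.1·562.3 = -158600 N = -158.6 kN.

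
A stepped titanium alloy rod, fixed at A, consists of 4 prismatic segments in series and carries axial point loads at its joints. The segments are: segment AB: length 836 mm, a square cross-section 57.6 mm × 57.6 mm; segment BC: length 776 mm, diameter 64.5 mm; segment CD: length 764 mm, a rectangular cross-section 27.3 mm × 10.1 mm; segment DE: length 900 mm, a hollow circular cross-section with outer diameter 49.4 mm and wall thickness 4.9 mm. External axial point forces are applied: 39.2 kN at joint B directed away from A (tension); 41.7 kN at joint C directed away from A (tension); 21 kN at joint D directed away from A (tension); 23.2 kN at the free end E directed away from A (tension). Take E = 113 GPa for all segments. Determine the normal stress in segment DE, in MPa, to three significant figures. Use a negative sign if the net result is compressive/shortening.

33.9 MPa

Internal axial forces (sectioning from the free end, tension +): N_DE = 23.2 kN, N_CD = 44.2 kN, N_BC = 85.9 kN, N_AB = 125.1 kN.
A_DE = 685 mm².
σ_DE = N_DE/A_DE = 23200/685 = 33.87 MPa.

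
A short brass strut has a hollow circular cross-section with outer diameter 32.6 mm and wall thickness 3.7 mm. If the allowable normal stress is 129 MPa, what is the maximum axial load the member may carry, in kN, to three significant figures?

43.3 kN

A = 335.9 mm².
P_max = σ_allow · A = 129 · 335.9 = 43340 N = 43.34 kN.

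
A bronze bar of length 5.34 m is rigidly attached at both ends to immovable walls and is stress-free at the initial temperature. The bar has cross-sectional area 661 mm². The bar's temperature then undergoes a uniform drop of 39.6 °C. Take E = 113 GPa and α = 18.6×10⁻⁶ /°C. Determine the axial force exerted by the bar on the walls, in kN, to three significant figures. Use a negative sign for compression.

55.0 kN

Free thermal expansion αLΔT = 18.6e-6 · 5340 · -39.6 = -3.933 mm.
The walls impose strain ε = −(-3.933)/5340 = 7.3656e-04; σ = Eε = 113000 · 7.3656e-04 = 83.23 MPa.
Wall reaction R = σ·A = 83.23·661 = 55020 N = 55.02 kN.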